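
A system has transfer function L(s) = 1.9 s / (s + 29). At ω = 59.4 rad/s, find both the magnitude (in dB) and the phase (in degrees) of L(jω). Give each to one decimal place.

|L| = 4.6 dB, ∠L = 26.0°

|j59.4| = 59.4
|j59.4 + 29| = √(59.4² + 29²) = 66.1
|L(j59.4)| = 1.9 × 59.4 / 66.1 = 1.7074
20 log₁₀(1.7074) = 4.65 dB
∠(j59.4) = 90.00°
∠(j59.4 + 29) = arctan(59.4/29) = 63.98°
∠L(j59.4) = 90.00° − 63.98° = 26.02°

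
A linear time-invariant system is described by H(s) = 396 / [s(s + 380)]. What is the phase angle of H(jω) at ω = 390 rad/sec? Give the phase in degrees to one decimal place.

∠(j390 + 380) = arctan(390/380) = 45.74°
∠(j390) = 90.00°
∠H(j390) = − (45.74° + 90.00°) = -135.74°

-135.7°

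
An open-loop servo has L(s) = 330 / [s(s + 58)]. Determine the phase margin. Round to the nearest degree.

84°

Gain crossover: |L(jω)| = 1 at ω ≈ 5.66 rad/sec.
∠L(j5.66) = −90° − arctan(5.66/58) ≈ -95.58°
PM = 180° + (-95.58°) = 84.42°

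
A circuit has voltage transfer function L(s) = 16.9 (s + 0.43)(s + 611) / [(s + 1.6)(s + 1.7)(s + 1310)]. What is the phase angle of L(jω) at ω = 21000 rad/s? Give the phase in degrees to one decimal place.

∠(j21000 + 0.43) = arctan(21000/0.43) = 90.00°
∠(j21000 + 611) = arctan(21000/611) = 88.33°
∠(j21000 + 1.6) = arctan(21000/1.6) = 90.00°
∠(j21000 + 1.7) = arctan(21000/1.7) = 90.00°
∠(j21000 + 1310) = arctan(21000/1310) = 86.43°
∠L(j21000) = 90.00° + 88.33° − (90.00° + 90.00° + 86.43°) = -88.09°

-88.1°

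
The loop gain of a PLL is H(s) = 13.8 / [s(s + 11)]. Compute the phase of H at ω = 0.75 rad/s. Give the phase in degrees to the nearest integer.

-94°

∠(j0.75 + 11) = arctan(0.75/11) = 3.90°
∠(j0.75) = 90.00°
∠H(j0.75) = − (3.90° + 90.00°) = -93.90°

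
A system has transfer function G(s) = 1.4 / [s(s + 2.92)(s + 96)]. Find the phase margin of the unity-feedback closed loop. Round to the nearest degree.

Gain crossover: |G(jω)| = 1 at ω ≈ 0.00499 rad s⁻¹.
∠G(j0.00499) = −90° − arctan(0.00499/2.92) − arctan(0.00499/96) ≈ -90.10°
PM = 180° + (-90.10°) = 89.90°

90°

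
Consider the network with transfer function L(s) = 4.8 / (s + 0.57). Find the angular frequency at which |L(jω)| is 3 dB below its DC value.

0.57 rad/sec

For a single-pole low-pass, the −3 dB point is at the pole: ω = 0.57 rad/sec.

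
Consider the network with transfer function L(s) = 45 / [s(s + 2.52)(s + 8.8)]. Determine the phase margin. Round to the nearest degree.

46°

Gain crossover: |L(jω)| = 1 at ω ≈ 1.66 rad s⁻¹.
∠L(j1.66) = −90° − arctan(1.66/2.52) − arctan(1.66/8.8) ≈ -134.14°
PM = 180° + (-134.14°) = 45.86°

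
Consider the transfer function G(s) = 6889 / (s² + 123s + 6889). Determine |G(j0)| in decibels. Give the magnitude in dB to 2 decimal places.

0.00 dB

G(0) = 6889 / 6889 = 1
20 log₁₀(1) = 0.000 dB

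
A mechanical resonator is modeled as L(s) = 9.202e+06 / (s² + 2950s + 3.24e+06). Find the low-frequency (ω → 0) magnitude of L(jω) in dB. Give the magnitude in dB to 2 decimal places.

9.07 dB

L(0) = 9.202e+06 / 3.24e+06 = 2.8401
20 log₁₀(2.8401) = 9.067 dB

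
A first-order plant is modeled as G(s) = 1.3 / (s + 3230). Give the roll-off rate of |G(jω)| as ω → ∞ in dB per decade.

-20 dB/decade

With 0 zeros and 1 pole, the high-frequency asymptotic slope is 20 × (0 − 1) = -20 dB/decade.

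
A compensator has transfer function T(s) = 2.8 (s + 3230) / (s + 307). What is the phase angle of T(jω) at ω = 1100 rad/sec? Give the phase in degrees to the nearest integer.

-56°

∠(j1100 + 3230) = arctan(1100/3230) = 18.81°
∠(j1100 + 307) = arctan(1100/307) = 74.41°
∠T(j1100) = 18.81° − 74.41° = -55.60°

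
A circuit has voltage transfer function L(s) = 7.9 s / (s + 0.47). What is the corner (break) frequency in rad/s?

The single real pole at s = −0.47 gives a corner at ω = 0.47 rad/s.

0.47 rad/s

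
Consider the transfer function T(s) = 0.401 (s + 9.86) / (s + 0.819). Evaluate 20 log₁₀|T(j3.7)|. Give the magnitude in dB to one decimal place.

|j3.7 + 9.86| = √(3.7² + 9.86²) = 10.53
|j3.7 + 0.819| = √(3.7² + 0.819²) = 3.79
|T(j3.7)| = 0.401 × 10.53 / 3.79 = 1.1144
20 log₁₀(1.1144) = 0.94 dB

0.9 dB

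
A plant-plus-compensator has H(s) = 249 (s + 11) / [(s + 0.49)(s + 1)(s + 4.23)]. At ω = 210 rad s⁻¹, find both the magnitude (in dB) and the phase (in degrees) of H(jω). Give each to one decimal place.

|H| = -45.0 dB, ∠H = -181.4°

|j210 + 11| = √(210² + 11²) = 210.3
|j210 + 0.49| = √(210² + 0.49²) = 210
|j210 + 1| = √(210² + 1²) = 210
|j210 + 4.23| = √(210² + 4.23²) = 210
|H(j210)| = 249 × 210.3 / (210 × 210 × 210) = 0.0056528
20 log₁₀(0.0056528) = -44.95 dB
∠(j210 + 11) = arctan(210/11) = 87.00°
∠(j210 + 0.49) = arctan(210/0.49) = 89.87°
∠(j210 + 1) = arctan(210/1) = 89.73°
∠(j210 + 4.23) = arctan(210/4.23) = 88.85°
∠H(j210) = 87.00° − (89.87° + 89.73° + 88.85°) = -181.44°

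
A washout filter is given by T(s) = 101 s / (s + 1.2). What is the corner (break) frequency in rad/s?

The single real pole at s = −1.2 gives a corner at ω = 1.2 rad/s.

1.2 rad/s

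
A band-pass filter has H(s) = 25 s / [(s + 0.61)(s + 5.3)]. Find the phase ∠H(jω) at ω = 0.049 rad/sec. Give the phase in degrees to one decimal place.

84.9°

∠(j0.049) = 90.00°
∠(j0.049 + 0.61) = arctan(0.049/0.61) = 4.59°
∠(j0.049 + 5.3) = arctan(0.049/5.3) = 0.53°
∠H(j0.049) = 90.00° − (4.59° + 0.53°) = 84.88°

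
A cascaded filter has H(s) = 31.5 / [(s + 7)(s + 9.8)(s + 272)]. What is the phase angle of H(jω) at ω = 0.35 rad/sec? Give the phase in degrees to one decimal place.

-5.0 deg

∠(j0.35 + 7) = arctan(0.35/7) = 2.86°
∠(j0.35 + 9.8) = arctan(0.35/9.8) = 2.05°
∠(j0.35 + 272) = arctan(0.35/272) = 0.07°
∠H(j0.35) = − (2.86° + 2.05° + 0.07°) = -4.98°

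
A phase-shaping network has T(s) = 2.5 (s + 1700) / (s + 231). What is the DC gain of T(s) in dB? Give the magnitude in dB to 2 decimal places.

25.30 dB

T(0) = 2.5 × 1700 / 231 = 18.398
20 log₁₀(18.398) = 25.296 dB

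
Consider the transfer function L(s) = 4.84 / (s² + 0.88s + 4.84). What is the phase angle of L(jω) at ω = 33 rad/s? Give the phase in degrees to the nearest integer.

∠[(j33)² + 0.88(j33) + 4.84] = ∠[-1084.2 + j29.04] = 178.47°
∠L(j33) = −178.47° = -178.47°

-178°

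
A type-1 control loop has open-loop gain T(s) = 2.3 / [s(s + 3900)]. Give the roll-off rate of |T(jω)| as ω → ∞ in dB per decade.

-40 dB/decade

With 0 zeros and 2 poles, the high-frequency asymptotic slope is 20 × (0 − 2) = -40 dB/decade.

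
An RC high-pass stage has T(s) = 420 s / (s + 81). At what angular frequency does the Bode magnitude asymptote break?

81 rad/sec

The single real pole at s = −81 gives a corner at ω = 81 rad/sec.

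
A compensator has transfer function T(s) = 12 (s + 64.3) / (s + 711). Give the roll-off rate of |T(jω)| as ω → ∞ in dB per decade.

0 dB/decade

With 1 zero and 1 pole, the high-frequency asymptotic slope is 20 × (1 − 1) = 0 dB/decade.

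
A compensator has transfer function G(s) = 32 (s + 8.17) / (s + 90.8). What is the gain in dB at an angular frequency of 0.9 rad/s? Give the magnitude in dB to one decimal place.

|j0.9 + 8.17| = √(0.9² + 8.17²) = 8.219
|j0.9 + 90.8| = √(0.9² + 90.8²) = 90.8
|G(j0.9)| = 32 × 8.219 / 90.8 = 2.8966
20 log₁₀(2.8966) = 9.24 dB

9.2 dB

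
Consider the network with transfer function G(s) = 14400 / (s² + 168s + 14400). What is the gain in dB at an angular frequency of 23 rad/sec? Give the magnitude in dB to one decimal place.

|(j23)² + 168(j23) + 14400| = |13871 + j3864| = 1.44e+04
|G(j23)| = 14400 / 1.44e+04 = 1.0001
20 log₁₀(1.0001) = 0.00 dB

0.0 dB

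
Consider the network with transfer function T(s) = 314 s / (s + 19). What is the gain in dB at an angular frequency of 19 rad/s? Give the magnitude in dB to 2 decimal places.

|j19| = 19
|j19 + 19| = √(19² + 19²) = 26.87
|T(j19)| = 314 × 19 / 26.87 = 222.03
20 log₁₀(222.03) = 46.928 dB

46.93 dB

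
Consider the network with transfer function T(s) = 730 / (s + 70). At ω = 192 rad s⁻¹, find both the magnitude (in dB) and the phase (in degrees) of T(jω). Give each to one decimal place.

|j192 + 70| = √(192² + 70²) = 204.4
|T(j192)| = 730 / 204.4 = 3.5721
20 log₁₀(3.5721) = 11.06 dB
∠(j192 + 70) = arctan(192/70) = 69.97°
∠T(j192) = −69.97° = -69.97°

|T| = 11.1 dB, ∠T = -70.0°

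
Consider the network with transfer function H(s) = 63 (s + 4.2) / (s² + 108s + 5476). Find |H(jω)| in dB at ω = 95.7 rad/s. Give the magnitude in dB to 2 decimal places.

|j95.7 + 4.2| = √(95.7² + 4.2²) = 95.79
|(j95.7)² + 108(j95.7) + 5476| = |-3682.5 + j10336| = 1.097e+04
|H(j95.7)| = 63 × 95.79 / 1.097e+04 = 0.55003
20 log₁₀(0.55003) = -5.192 dB

-5.19 dB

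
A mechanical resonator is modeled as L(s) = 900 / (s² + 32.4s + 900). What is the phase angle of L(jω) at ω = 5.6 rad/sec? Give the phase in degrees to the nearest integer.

∠[(j5.6)² + 32.4(j5.6) + 900] = ∠[868.64 + j181.44] = 11.80°
∠L(j5.6) = −11.80° = -11.80°

-12°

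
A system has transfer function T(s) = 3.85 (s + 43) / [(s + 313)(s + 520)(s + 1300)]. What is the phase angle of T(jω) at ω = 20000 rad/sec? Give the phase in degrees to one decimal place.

∠(j20000 + 43) = arctan(20000/43) = 89.88°
∠(j20000 + 313) = arctan(20000/313) = 89.10°
∠(j20000 + 520) = arctan(20000/520) = 88.51°
∠(j20000 + 1300) = arctan(20000/1300) = 86.28°
∠T(j20000) = 89.88° − (89.10° + 88.51° + 86.28°) = -174.02°

-174.0°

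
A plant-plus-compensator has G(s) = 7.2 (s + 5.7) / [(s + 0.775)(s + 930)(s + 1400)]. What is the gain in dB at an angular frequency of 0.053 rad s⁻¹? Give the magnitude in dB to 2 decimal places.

-87.83 dB

|j0.053 + 5.7| = √(0.053² + 5.7²) = 5.7
|j0.053 + 0.775| = √(0.053² + 0.775²) = 0.7768
|j0.053 + 930| = √(0.053² + 930²) = 930
|j0.053 + 1400| = √(0.053² + 1400²) = 1400
|G(j0.053)| = 7.2 × 5.7 / (0.7768 × 930 × 1400) = 4.0579e-05
20 log₁₀(4.0579e-05) = -87.834 dB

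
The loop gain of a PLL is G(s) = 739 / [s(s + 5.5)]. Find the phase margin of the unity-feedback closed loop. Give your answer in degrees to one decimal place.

11.6°

Gain crossover: |G(jω)| = 1 at ω ≈ 26.9 rad/sec.
∠G(j26.9) = −90° − arctan(26.9/5.5) ≈ -168.45°
PM = 180° + (-168.45°) = 11.55°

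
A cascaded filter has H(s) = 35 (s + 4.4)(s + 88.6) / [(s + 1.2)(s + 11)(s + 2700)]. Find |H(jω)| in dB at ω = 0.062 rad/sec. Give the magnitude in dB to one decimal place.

|j0.062 + 4.4| = √(0.062² + 4.4²) = 4.4
|j0.062 + 88.6| = √(0.062² + 88.6²) = 88.6
|j0.062 + 1.2| = √(0.062² + 1.2²) = 1.202
|j0.062 + 11| = √(0.062² + 11²) = 11
|j0.062 + 2700| = √(0.062² + 2700²) = 2700
|H(j0.062)| = 35 × 4.4 × 88.6 / (1.202 × 11 × 2700) = 0.38236
20 log₁₀(0.38236) = -8.35 dB

-8.4 dB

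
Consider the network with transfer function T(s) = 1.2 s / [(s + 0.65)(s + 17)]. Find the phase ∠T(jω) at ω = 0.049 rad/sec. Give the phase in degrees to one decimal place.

∠(j0.049) = 90.00°
∠(j0.049 + 0.65) = arctan(0.049/0.65) = 4.31°
∠(j0.049 + 17) = arctan(0.049/17) = 0.17°
∠T(j0.049) = 90.00° − (4.31° + 0.17°) = 85.52°

85.5°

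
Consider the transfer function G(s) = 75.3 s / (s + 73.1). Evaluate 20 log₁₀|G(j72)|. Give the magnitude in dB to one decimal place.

34.5 dB

|j72| = 72
|j72 + 73.1| = √(72² + 73.1²) = 102.6
|G(j72)| = 75.3 × 72 / 102.6 = 52.84
20 log₁₀(52.84) = 34.46 dB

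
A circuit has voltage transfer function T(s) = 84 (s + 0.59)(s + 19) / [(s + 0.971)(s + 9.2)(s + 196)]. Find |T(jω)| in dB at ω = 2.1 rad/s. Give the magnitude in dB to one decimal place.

|j2.1 + 0.59| = √(2.1² + 0.59²) = 2.181
|j2.1 + 19| = √(2.1² + 19²) = 19.12
|j2.1 + 0.971| = √(2.1² + 0.971²) = 2.314
|j2.1 + 9.2| = √(2.1² + 9.2²) = 9.437
|j2.1 + 196| = √(2.1² + 196²) = 196
|T(j2.1)| = 84 × 2.181 × 19.12 / (2.314 × 9.437 × 196) = 0.81846
20 log₁₀(0.81846) = -1.74 dB

-1.7 dB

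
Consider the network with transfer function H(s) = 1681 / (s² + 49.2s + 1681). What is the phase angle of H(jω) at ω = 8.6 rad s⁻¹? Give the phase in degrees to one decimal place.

∠[(j8.6)² + 49.2(j8.6) + 1681] = ∠[1607 + j423.12] = 14.75°
∠H(j8.6) = −14.75° = -14.75°

-14.8°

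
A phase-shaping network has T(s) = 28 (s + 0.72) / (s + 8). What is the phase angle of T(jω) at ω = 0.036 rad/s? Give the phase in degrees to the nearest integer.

∠(j0.036 + 0.72) = arctan(0.036/0.72) = 2.86°
∠(j0.036 + 8) = arctan(0.036/8) = 0.26°
∠T(j0.036) = 2.86° − 0.26° = 2.60°

3°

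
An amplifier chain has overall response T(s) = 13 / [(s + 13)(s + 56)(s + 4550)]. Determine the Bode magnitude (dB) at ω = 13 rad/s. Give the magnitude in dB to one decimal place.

|j13 + 13| = √(13² + 13²) = 18.38
|j13 + 56| = √(13² + 56²) = 57.49
|j13 + 4550| = √(13² + 4550²) = 4550
|T(j13)| = 13 / (18.38 × 57.49 × 4550) = 2.7032e-06
20 log₁₀(2.7032e-06) = -111.36 dB

-111.4 dB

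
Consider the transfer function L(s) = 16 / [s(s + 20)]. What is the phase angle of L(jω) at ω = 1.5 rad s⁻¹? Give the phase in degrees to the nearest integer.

∠(j1.5 + 20) = arctan(1.5/20) = 4.29°
∠(j1.5) = 90.00°
∠L(j1.5) = − (4.29° + 90.00°) = -94.29°

-94°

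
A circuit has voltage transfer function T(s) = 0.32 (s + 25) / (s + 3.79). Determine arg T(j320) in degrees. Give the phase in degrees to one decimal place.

-3.8°

∠(j320 + 25) = arctan(320/25) = 85.53°
∠(j320 + 3.79) = arctan(320/3.79) = 89.32°
∠T(j320) = 85.53° − 89.32° = -3.79°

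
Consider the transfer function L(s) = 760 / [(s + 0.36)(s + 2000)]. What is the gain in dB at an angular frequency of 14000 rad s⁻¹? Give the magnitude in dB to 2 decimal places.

-108.32 dB

|j14000 + 0.36| = √(14000² + 0.36²) = 1.4e+04
|j14000 + 2000| = √(14000² + 2000²) = 1.414e+04
|L(j14000)| = 760 / (1.4e+04 × 1.414e+04) = 3.8386e-06
20 log₁₀(3.8386e-06) = -108.317 dB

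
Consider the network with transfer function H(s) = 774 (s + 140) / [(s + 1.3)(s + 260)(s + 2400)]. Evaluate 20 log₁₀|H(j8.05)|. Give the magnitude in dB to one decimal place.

|j8.05 + 140| = √(8.05² + 140²) = 140.2
|j8.05 + 1.3| = √(8.05² + 1.3²) = 8.154
|j8.05 + 260| = √(8.05² + 260²) = 260.1
|j8.05 + 2400| = √(8.05² + 2400²) = 2400
|H(j8.05)| = 774 × 140.2 / (8.154 × 260.1 × 2400) = 0.021321
20 log₁₀(0.021321) = -33.42 dB

-33.4 dB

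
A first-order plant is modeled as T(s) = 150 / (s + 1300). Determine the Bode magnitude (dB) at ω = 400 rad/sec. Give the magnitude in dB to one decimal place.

-19.1 dB

|j400 + 1300| = √(400² + 1300²) = 1360
|T(j400)| = 150 / 1360 = 0.11028
20 log₁₀(0.11028) = -19.15 dB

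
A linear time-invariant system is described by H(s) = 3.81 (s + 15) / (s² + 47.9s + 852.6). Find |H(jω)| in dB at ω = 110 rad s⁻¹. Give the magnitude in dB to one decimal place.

|j110 + 15| = √(110² + 15²) = 111
|(j110)² + 47.9(j110) + 852.6| = |-11247 + j5269| = 1.242e+04
|H(j110)| = 3.81 × 111 / 1.242e+04 = 0.034055
20 log₁₀(0.034055) = -29.36 dB

-29.4 dB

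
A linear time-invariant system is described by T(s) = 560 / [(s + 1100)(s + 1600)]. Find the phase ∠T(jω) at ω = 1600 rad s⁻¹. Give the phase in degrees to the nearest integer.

-100 deg

∠(j1600 + 1100) = arctan(1600/1100) = 55.49°
∠(j1600 + 1600) = arctan(1600/1600) = 45.00°
∠T(j1600) = − (55.49° + 45.00°) = -100.49°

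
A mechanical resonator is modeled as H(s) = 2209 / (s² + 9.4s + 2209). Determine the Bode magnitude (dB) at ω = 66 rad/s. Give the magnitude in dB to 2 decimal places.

-0.10 dB

|(j66)² + 9.4(j66) + 2209| = |-2147 + j620.4| = 2235
|H(j66)| = 2209 / 2235 = 0.98844
20 log₁₀(0.98844) = -0.101 dB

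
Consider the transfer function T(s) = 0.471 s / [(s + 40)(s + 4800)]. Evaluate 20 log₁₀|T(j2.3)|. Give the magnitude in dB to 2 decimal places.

|j2.3| = 2.3
|j2.3 + 40| = √(2.3² + 40²) = 40.07
|j2.3 + 4800| = √(2.3² + 4800²) = 4800
|T(j2.3)| = 0.471 × 2.3 / (40.07 × 4800) = 5.6329e-06
20 log₁₀(5.6329e-06) = -104.985 dB

-104.99 dB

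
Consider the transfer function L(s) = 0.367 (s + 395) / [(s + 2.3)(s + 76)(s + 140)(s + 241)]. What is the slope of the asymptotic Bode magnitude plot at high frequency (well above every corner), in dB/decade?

With 1 zero and 4 poles, the high-frequency asymptotic slope is 20 × (1 − 4) = -60 dB/decade.

-60 dB/decade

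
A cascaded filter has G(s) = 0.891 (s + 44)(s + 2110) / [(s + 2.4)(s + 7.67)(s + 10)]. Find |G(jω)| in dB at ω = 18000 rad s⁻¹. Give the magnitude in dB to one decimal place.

-86.0 dB

|j18000 + 44| = √(18000² + 44²) = 1.8e+04
|j18000 + 2110| = √(18000² + 2110²) = 1.812e+04
|j18000 + 2.4| = √(18000² + 2.4²) = 1.8e+04
|j18000 + 7.67| = √(18000² + 7.67²) = 1.8e+04
|j18000 + 10| = √(18000² + 10²) = 1.8e+04
|G(j18000)| = 0.891 × 1.8e+04 × 1.812e+04 / (1.8e+04 × 1.8e+04 × 1.8e+04) = 4.9839e-05
20 log₁₀(4.9839e-05) = -86.05 dB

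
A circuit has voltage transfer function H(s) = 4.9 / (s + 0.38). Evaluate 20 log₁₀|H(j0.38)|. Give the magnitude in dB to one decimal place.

19.2 dB

|j0.38 + 0.38| = √(0.38² + 0.38²) = 0.5374
|H(j0.38)| = 4.9 / 0.5374 = 9.118
20 log₁₀(9.118) = 19.20 dB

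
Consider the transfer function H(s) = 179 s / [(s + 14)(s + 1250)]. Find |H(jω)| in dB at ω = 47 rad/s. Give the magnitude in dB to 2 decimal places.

|j47| = 47
|j47 + 14| = √(47² + 14²) = 49.04
|j47 + 1250| = √(47² + 1250²) = 1251
|H(j47)| = 179 × 47 / (49.04 × 1251) = 0.13714
20 log₁₀(0.13714) = -17.256 dB

-17.26 dB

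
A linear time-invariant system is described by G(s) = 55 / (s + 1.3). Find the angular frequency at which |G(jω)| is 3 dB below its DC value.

For a single-pole low-pass, the −3 dB point is at the pole: ω = 1.3 rad/sec.

1.3 rad/sec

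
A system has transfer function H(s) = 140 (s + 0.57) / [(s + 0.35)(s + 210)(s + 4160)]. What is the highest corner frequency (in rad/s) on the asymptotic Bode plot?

Break frequencies occur at each pole and zero magnitude: 0.35 rad/s, 0.57 rad/s, 210 rad/s, 4160 rad/s.
The highest is 4160 rad/s.

4160 rad/s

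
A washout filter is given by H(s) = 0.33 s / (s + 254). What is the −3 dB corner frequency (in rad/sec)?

For a single-pole high-pass, the −3 dB point is at the pole: ω = 254 rad/sec.

254 rad/sec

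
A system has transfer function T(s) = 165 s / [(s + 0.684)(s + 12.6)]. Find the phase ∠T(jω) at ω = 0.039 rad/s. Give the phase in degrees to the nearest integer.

87 deg

∠(j0.039) = 90.00°
∠(j0.039 + 0.684) = arctan(0.039/0.684) = 3.26°
∠(j0.039 + 12.6) = arctan(0.039/12.6) = 0.18°
∠T(j0.039) = 90.00° − (3.26° + 0.18°) = 86.56°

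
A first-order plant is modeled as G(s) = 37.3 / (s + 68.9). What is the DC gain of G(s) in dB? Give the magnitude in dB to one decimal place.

-5.3 dB

G(0) = 37.3 / 68.9 = 0.54136
20 log₁₀(0.54136) = -5.33 dB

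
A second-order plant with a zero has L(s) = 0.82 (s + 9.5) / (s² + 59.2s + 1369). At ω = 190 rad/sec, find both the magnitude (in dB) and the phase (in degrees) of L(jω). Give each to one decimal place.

|L| = -47.4 dB, ∠L = -74.9°

|j190 + 9.5| = √(190² + 9.5²) = 190.2
|(j190)² + 59.2(j190) + 1369| = |-34731 + j11248| = 3.651e+04
|L(j190)| = 0.82 × 190.2 / 3.651e+04 = 0.004273
20 log₁₀(0.004273) = -47.39 dB
∠(j190 + 9.5) = arctan(190/9.5) = 87.14°
∠[(j190)² + 59.2(j190) + 1369] = ∠[-34731 + j11248] = 162.05°
∠L(j190) = 87.14° − 162.05° = -74.92°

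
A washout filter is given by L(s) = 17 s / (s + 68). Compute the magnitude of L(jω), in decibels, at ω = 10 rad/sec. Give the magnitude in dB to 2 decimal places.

7.87 dB

|j10| = 10
|j10 + 68| = √(10² + 68²) = 68.73
|L(j10)| = 17 × 10 / 68.73 = 2.4734
20 log₁₀(2.4734) = 7.866 dB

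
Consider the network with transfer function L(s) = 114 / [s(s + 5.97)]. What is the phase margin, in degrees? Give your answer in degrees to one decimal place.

Gain crossover: |L(jω)| = 1 at ω ≈ 9.88 rad s⁻¹.
∠L(j9.88) = −90° − arctan(9.88/5.97) ≈ -148.85°
PM = 180° + (-148.85°) = 31.15°

31.1°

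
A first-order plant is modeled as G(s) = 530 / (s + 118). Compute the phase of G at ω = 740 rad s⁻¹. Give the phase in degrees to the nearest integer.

∠(j740 + 118) = arctan(740/118) = 80.94°
∠G(j740) = −80.94° = -80.94°

-81°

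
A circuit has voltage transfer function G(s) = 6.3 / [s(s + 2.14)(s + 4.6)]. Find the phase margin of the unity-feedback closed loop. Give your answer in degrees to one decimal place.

Gain crossover: |G(jω)| = 1 at ω ≈ 0.61 rad s⁻¹.
∠G(j0.61) = −90° − arctan(0.61/2.14) − arctan(0.61/4.6) ≈ -113.47°
PM = 180° + (-113.47°) = 66.53°

66.5°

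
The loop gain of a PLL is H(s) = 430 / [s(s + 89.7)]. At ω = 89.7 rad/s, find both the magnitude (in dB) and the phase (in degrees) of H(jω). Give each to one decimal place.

|j89.7 + 89.7| = √(89.7² + 89.7²) = 126.9
|j89.7| = 89.7
|H(j89.7)| = 430 / (126.9 × 89.7) = 0.037789
20 log₁₀(0.037789) = -28.45 dB
∠(j89.7 + 89.7) = arctan(89.7/89.7) = 45.00°
∠(j89.7) = 90.00°
∠H(j89.7) = − (45.00° + 90.00°) = -135.00°

|H| = -28.5 dB, ∠H = -135.0°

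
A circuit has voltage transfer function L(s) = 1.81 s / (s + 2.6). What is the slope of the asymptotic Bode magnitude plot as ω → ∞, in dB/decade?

0 dB/decade

With 1 zero and 1 pole, the high-frequency asymptotic slope is 20 × (1 − 1) = 0 dB/decade.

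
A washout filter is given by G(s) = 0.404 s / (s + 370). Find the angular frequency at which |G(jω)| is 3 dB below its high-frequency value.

For a single-pole high-pass, the −3 dB point is at the pole: ω = 370 rad/s.

370 rad/s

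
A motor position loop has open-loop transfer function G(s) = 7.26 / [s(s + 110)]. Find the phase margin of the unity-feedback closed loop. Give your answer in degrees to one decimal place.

90.0°

Gain crossover: |G(jω)| = 1 at ω ≈ 0.066 rad/s.
∠G(j0.066) = −90° − arctan(0.066/110) ≈ -90.03°
PM = 180° + (-90.03°) = 89.97°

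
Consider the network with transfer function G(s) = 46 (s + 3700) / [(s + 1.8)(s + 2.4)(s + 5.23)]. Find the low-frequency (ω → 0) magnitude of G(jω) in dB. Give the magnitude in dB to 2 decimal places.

77.54 dB

G(0) = 46 × 3700 / (1.8 × 2.4 × 5.23) = 7533.1
20 log₁₀(7533.1) = 77.539 dB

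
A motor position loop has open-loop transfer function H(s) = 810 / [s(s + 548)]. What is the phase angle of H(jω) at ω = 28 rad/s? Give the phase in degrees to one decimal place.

-92.9 deg

∠(j28 + 548) = arctan(28/548) = 2.92°
∠(j28) = 90.00°
∠H(j28) = − (2.92° + 90.00°) = -92.92°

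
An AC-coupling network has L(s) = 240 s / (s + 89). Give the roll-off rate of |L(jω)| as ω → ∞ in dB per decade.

With 1 zero and 1 pole, the high-frequency asymptotic slope is 20 × (1 − 1) = 0 dB/decade.

0 dB/decade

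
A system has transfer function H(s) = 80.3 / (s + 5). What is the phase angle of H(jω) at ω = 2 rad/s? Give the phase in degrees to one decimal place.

-21.8 deg

∠(j2 + 5) = arctan(2/5) = 21.80°
∠H(j2) = −21.80° = -21.80°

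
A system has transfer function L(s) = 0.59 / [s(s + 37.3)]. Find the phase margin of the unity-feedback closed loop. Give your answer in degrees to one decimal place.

90.0°

Gain crossover: |L(jω)| = 1 at ω ≈ 0.0158 rad/s.
∠L(j0.0158) = −90° − arctan(0.0158/37.3) ≈ -90.02°
PM = 180° + (-90.02°) = 89.98°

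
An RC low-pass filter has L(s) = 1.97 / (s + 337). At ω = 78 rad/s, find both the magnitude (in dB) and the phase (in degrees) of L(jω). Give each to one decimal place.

|j78 + 337| = √(78² + 337²) = 345.9
|L(j78)| = 1.97 / 345.9 = 0.0056951
20 log₁₀(0.0056951) = -44.89 dB
∠(j78 + 337) = arctan(78/337) = 13.03°
∠L(j78) = −13.03° = -13.03°

|L| = -44.9 dB, ∠L = -13.0°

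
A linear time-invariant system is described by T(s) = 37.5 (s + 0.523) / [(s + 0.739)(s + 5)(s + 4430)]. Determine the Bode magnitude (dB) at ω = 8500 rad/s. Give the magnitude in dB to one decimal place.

-126.7 dB

|j8500 + 0.523| = √(8500² + 0.523²) = 8500
|j8500 + 0.739| = √(8500² + 0.739²) = 8500
|j8500 + 5| = √(8500² + 5²) = 8500
|j8500 + 4430| = √(8500² + 4430²) = 9585
|T(j8500)| = 37.5 × 8500 / (8500 × 8500 × 9585) = 4.6027e-07
20 log₁₀(4.6027e-07) = -126.74 dB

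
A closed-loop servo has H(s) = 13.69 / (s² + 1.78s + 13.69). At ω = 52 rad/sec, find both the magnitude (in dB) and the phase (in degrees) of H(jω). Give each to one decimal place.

|(j52)² + 1.78(j52) + 13.69| = |-2690.3 + j92.56| = 2692
|H(j52)| = 13.69 / 2692 = 0.0050856
20 log₁₀(0.0050856) = -45.87 dB
∠[(j52)² + 1.78(j52) + 13.69] = ∠[-2690.3 + j92.56] = 178.03°
∠H(j52) = −178.03° = -178.03°

|H| = -45.9 dB, ∠H = -178.0 deg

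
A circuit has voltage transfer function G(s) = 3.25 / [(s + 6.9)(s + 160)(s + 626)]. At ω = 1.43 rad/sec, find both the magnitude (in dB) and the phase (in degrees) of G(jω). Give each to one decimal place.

|j1.43 + 6.9| = √(1.43² + 6.9²) = 7.047
|j1.43 + 160| = √(1.43² + 160²) = 160
|j1.43 + 626| = √(1.43² + 626²) = 626
|G(j1.43)| = 3.25 / (7.047 × 160 × 626) = 4.6046e-06
20 log₁₀(4.6046e-06) = -106.74 dB
∠(j1.43 + 6.9) = arctan(1.43/6.9) = 11.71°
∠(j1.43 + 160) = arctan(1.43/160) = 0.51°
∠(j1.43 + 626) = arctan(1.43/626) = 0.13°
∠G(j1.43) = − (11.71° + 0.51° + 0.13°) = -12.35°

|G| = -106.7 dB, ∠G = -12.4°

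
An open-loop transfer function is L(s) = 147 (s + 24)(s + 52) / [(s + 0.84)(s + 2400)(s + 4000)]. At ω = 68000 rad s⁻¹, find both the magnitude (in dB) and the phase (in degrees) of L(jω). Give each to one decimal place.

|j68000 + 24| = √(68000² + 24²) = 6.8e+04
|j68000 + 52| = √(68000² + 52²) = 6.8e+04
|j68000 + 0.84| = √(68000² + 0.84²) = 6.8e+04
|j68000 + 2400| = √(68000² + 2400²) = 6.804e+04
|j68000 + 4000| = √(68000² + 4000²) = 6.812e+04
|L(j68000)| = 147 × 6.8e+04 × 6.8e+04 / (6.8e+04 × 6.804e+04 × 6.812e+04) = 0.0021567
20 log₁₀(0.0021567) = -53.32 dB
∠(j68000 + 24) = arctan(68000/24) = 89.98°
∠(j68000 + 52) = arctan(68000/52) = 89.96°
∠(j68000 + 0.84) = arctan(68000/0.84) = 90.00°
∠(j68000 + 2400) = arctan(68000/2400) = 87.98°
∠(j68000 + 4000) = arctan(68000/4000) = 86.63°
∠L(j68000) = 89.98° + 89.96° − (90.00° + 87.98° + 86.63°) = -84.68°

|L| = -53.3 dB, ∠L = -84.7°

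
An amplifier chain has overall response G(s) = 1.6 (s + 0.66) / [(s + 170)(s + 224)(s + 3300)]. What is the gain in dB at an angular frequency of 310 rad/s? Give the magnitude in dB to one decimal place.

-119.1 dB

|j310 + 0.66| = √(310² + 0.66²) = 310
|j310 + 170| = √(310² + 170²) = 353.6
|j310 + 224| = √(310² + 224²) = 382.5
|j310 + 3300| = √(310² + 3300²) = 3315
|G(j310)| = 1.6 × 310 / (353.6 × 382.5 × 3315) = 1.1067e-06
20 log₁₀(1.1067e-06) = -119.12 dB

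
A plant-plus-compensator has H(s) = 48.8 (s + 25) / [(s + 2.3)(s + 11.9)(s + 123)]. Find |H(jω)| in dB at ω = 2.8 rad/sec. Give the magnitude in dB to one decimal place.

|j2.8 + 25| = √(2.8² + 25²) = 25.16
|j2.8 + 2.3| = √(2.8² + 2.3²) = 3.624
|j2.8 + 11.9| = √(2.8² + 11.9²) = 12.22
|j2.8 + 123| = √(2.8² + 123²) = 123
|H(j2.8)| = 48.8 × 25.16 / (3.624 × 12.22 × 123) = 0.22525
20 log₁₀(0.22525) = -12.95 dB

-12.9 dB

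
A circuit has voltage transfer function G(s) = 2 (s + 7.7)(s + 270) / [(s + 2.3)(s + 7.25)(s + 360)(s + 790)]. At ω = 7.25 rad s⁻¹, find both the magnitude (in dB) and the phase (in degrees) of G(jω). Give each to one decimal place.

|G| = -71.8 dB, ∠G = -74.3°

|j7.25 + 7.7| = √(7.25² + 7.7²) = 10.58
|j7.25 + 270| = √(7.25² + 270²) = 270.1
|j7.25 + 2.3| = √(7.25² + 2.3²) = 7.606
|j7.25 + 7.25| = √(7.25² + 7.25²) = 10.25
|j7.25 + 360| = √(7.25² + 360²) = 360.1
|j7.25 + 790| = √(7.25² + 790²) = 790
|G(j7.25)| = 2 × 10.58 × 270.1 / (7.606 × 10.25 × 360.1 × 790) = 0.00025753
20 log₁₀(0.00025753) = -71.78 dB
∠(j7.25 + 7.7) = arctan(7.25/7.7) = 43.28°
∠(j7.25 + 270) = arctan(7.25/270) = 1.54°
∠(j7.25 + 2.3) = arctan(7.25/2.3) = 72.40°
∠(j7.25 + 7.25) = arctan(7.25/7.25) = 45.00°
∠(j7.25 + 360) = arctan(7.25/360) = 1.15°
∠(j7.25 + 790) = arctan(7.25/790) = 0.53°
∠G(j7.25) = 43.28° + 1.54° − (72.40° + 45.00° + 1.15° + 0.53°) = -74.26°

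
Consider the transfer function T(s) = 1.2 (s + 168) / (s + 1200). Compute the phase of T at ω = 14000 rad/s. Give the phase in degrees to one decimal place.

4.2°

∠(j14000 + 168) = arctan(14000/168) = 89.31°
∠(j14000 + 1200) = arctan(14000/1200) = 85.10°
∠T(j14000) = 89.31° − 85.10° = 4.21°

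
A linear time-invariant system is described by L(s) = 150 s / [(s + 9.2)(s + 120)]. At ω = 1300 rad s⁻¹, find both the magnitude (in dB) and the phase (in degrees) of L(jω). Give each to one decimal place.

|j1300| = 1300
|j1300 + 9.2| = √(1300² + 9.2²) = 1300
|j1300 + 120| = √(1300² + 120²) = 1306
|L(j1300)| = 150 × 1300 / (1300 × 1306) = 0.11489
20 log₁₀(0.11489) = -18.79 dB
∠(j1300) = 90.00°
∠(j1300 + 9.2) = arctan(1300/9.2) = 89.59°
∠(j1300 + 120) = arctan(1300/120) = 84.73°
∠L(j1300) = 90.00° − (89.59° + 84.73°) = -84.32°

|L| = -18.8 dB, ∠L = -84.3°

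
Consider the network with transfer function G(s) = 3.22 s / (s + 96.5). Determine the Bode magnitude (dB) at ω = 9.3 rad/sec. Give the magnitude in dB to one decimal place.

-10.2 dB

|j9.3| = 9.3
|j9.3 + 96.5| = √(9.3² + 96.5²) = 96.95
|G(j9.3)| = 3.22 × 9.3 / 96.95 = 0.30889
20 log₁₀(0.30889) = -10.20 dB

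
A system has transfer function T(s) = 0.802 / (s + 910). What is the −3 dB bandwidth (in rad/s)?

910 rad/s

For a single-pole low-pass, the −3 dB point is at the pole: ω = 910 rad/s.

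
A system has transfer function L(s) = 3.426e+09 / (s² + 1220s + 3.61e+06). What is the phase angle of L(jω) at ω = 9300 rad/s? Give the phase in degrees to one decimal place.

∠[(j9300)² + 1220(j9300) + 3.61e+06] = ∠[-8.288e+07 + j1.1346e+07] = 172.20°
∠L(j9300) = −172.20° = -172.20°

-172.2°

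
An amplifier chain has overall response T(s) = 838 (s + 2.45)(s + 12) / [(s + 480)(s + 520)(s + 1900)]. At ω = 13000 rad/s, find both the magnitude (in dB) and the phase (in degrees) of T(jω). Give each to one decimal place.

|j13000 + 2.45| = √(13000² + 2.45²) = 1.3e+04
|j13000 + 12| = √(13000² + 12²) = 1.3e+04
|j13000 + 480| = √(13000² + 480²) = 1.301e+04
|j13000 + 520| = √(13000² + 520²) = 1.301e+04
|j13000 + 1900| = √(13000² + 1900²) = 1.314e+04
|T(j13000)| = 838 × 1.3e+04 × 1.3e+04 / (1.301e+04 × 1.301e+04 × 1.314e+04) = 0.06369
20 log₁₀(0.06369) = -23.92 dB
∠(j13000 + 2.45) = arctan(13000/2.45) = 89.99°
∠(j13000 + 12) = arctan(13000/12) = 89.95°
∠(j13000 + 480) = arctan(13000/480) = 87.89°
∠(j13000 + 520) = arctan(13000/520) = 87.71°
∠(j13000 + 1900) = arctan(13000/1900) = 81.68°
∠T(j13000) = 89.99° + 89.95° − (87.89° + 87.71° + 81.68°) = -77.34°

|T| = -23.9 dB, ∠T = -77.3 deg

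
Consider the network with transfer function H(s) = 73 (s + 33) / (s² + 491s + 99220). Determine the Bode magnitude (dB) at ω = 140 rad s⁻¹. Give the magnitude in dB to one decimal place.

-20.0 dB

|j140 + 33| = √(140² + 33²) = 143.8
|(j140)² + 491(j140) + 99220| = |79620 + j68740| = 1.052e+05
|H(j140)| = 73 × 143.8 / 1.052e+05 = 0.099822
20 log₁₀(0.099822) = -20.02 dB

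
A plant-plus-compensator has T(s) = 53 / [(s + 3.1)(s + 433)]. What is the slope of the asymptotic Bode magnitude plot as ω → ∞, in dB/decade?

With 0 zeros and 2 poles, the high-frequency asymptotic slope is 20 × (0 − 2) = -40 dB/decade.

-40 dB/decade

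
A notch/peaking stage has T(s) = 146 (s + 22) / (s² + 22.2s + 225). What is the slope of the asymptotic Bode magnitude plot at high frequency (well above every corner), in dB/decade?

-20 dB/decade

With 1 zero and 2 poles, the high-frequency asymptotic slope is 20 × (1 − 2) = -20 dB/decade.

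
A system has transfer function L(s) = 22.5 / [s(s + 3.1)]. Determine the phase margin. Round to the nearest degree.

36 deg

Gain crossover: |L(jω)| = 1 at ω ≈ 4.27 rad s⁻¹.
∠L(j4.27) = −90° − arctan(4.27/3.1) ≈ -144.00°
PM = 180° + (-144.00°) = 36.00°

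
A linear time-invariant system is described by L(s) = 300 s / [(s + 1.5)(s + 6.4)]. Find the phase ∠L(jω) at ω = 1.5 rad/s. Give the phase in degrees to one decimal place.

31.8°

∠(j1.5) = 90.00°
∠(j1.5 + 1.5) = arctan(1.5/1.5) = 45.00°
∠(j1.5 + 6.4) = arctan(1.5/6.4) = 13.19°
∠L(j1.5) = 90.00° − (45.00° + 13.19°) = 31.81°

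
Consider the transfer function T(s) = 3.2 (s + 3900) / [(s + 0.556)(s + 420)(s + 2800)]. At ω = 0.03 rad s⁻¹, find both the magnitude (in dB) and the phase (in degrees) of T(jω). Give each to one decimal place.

|j0.03 + 3900| = √(0.03² + 3900²) = 3900
|j0.03 + 0.556| = √(0.03² + 0.556²) = 0.5568
|j0.03 + 420| = √(0.03² + 420²) = 420
|j0.03 + 2800| = √(0.03² + 2800²) = 2800
|T(j0.03)| = 3.2 × 3900 / (0.5568 × 420 × 2800) = 0.019059
20 log₁₀(0.019059) = -34.40 dB
∠(j0.03 + 3900) = arctan(0.03/3900) = 0.00°
∠(j0.03 + 0.556) = arctan(0.03/0.556) = 3.09°
∠(j0.03 + 420) = arctan(0.03/420) = 0.00°
∠(j0.03 + 2800) = arctan(0.03/2800) = 0.00°
∠T(j0.03) = 0.00° − (3.09° + 0.00° + 0.00°) = -3.09°

|T| = -34.4 dB, ∠T = -3.1°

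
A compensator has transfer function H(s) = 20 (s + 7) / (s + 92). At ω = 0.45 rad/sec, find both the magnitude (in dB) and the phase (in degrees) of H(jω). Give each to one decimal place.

|j0.45 + 7| = √(0.45² + 7²) = 7.014
|j0.45 + 92| = √(0.45² + 92²) = 92
|H(j0.45)| = 20 × 7.014 / 92 = 1.5249
20 log₁₀(1.5249) = 3.66 dB
∠(j0.45 + 7) = arctan(0.45/7) = 3.68°
∠(j0.45 + 92) = arctan(0.45/92) = 0.28°
∠H(j0.45) = 3.68° − 0.28° = 3.40°

|H| = 3.7 dB, ∠H = 3.4 deg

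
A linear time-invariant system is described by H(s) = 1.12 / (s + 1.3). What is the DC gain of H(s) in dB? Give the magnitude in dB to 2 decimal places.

-1.29 dB

H(0) = 1.12 / 1.3 = 0.86154
20 log₁₀(0.86154) = -1.295 dB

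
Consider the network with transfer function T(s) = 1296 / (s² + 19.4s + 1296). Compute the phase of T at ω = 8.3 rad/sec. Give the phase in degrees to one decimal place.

∠[(j8.3)² + 19.4(j8.3) + 1296] = ∠[1227.1 + j161.02] = 7.48°
∠T(j8.3) = −7.48° = -7.48°

-7.5°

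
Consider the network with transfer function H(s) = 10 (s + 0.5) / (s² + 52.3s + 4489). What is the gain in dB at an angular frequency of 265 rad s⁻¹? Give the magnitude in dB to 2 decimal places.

|j265 + 0.5| = √(265² + 0.5²) = 265
|(j265)² + 52.3(j265) + 4489| = |-65736 + j13860| = 6.718e+04
|H(j265)| = 10 × 265 / 6.718e+04 = 0.039446
20 log₁₀(0.039446) = -28.080 dB

-28.08 dB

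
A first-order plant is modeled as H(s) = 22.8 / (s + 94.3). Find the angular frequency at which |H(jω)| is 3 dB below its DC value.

94.3 rad/s

For a single-pole low-pass, the −3 dB point is at the pole: ω = 94.3 rad/s.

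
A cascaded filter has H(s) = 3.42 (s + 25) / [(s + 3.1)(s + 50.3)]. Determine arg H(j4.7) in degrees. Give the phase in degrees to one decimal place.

-51.3°

∠(j4.7 + 25) = arctan(4.7/25) = 10.65°
∠(j4.7 + 3.1) = arctan(4.7/3.1) = 56.59°
∠(j4.7 + 50.3) = arctan(4.7/50.3) = 5.34°
∠H(j4.7) = 10.65° − (56.59° + 5.34°) = -51.28°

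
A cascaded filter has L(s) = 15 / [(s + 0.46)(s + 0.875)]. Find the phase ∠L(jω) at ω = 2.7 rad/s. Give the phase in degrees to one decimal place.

-152.4°

∠(j2.7 + 0.46) = arctan(2.7/0.46) = 80.33°
∠(j2.7 + 0.875) = arctan(2.7/0.875) = 72.04°
∠L(j2.7) = − (80.33° + 72.04°) = -152.38°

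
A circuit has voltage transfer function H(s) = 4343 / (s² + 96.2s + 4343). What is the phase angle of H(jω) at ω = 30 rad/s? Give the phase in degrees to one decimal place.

-40.0°

∠[(j30)² + 96.2(j30) + 4343] = ∠[3443 + j2886] = 39.97°
∠H(j30) = −39.97° = -39.97°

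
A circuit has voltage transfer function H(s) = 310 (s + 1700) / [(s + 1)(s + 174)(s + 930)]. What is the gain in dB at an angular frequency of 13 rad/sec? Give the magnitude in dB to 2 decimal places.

-12.07 dB

|j13 + 1700| = √(13² + 1700²) = 1700
|j13 + 1| = √(13² + 1²) = 13.04
|j13 + 174| = √(13² + 174²) = 174.5
|j13 + 930| = √(13² + 930²) = 930.1
|H(j13)| = 310 × 1700 / (13.04 × 174.5 × 930.1) = 0.24907
20 log₁₀(0.24907) = -12.074 dB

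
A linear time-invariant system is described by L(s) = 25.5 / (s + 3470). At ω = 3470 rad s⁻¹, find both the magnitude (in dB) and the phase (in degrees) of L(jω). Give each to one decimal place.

|L| = -45.7 dB, ∠L = -45.0°

|j3470 + 3470| = √(3470² + 3470²) = 4907
|L(j3470)| = 25.5 / 4907 = 0.0051963
20 log₁₀(0.0051963) = -45.69 dB
∠(j3470 + 3470) = arctan(3470/3470) = 45.00°
∠L(j3470) = −45.00° = -45.00°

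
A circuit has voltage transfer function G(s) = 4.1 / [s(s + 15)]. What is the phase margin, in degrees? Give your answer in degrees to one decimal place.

Gain crossover: |G(jω)| = 1 at ω ≈ 0.273 rad/s.
∠G(j0.273) = −90° − arctan(0.273/15) ≈ -91.04°
PM = 180° + (-91.04°) = 88.96°

89.0°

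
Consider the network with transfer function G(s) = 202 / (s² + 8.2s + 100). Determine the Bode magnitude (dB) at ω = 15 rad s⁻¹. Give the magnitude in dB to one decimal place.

|(j15)² + 8.2(j15) + 100| = |-125 + j123| = 175.4
|G(j15)| = 202 / 175.4 = 1.1519
20 log₁₀(1.1519) = 1.23 dB

1.2 dB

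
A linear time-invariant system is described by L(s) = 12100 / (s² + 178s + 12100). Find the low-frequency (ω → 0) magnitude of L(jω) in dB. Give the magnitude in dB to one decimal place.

L(0) = 12100 / 12100 = 1
20 log₁₀(1) = 0.00 dB

0.0 dB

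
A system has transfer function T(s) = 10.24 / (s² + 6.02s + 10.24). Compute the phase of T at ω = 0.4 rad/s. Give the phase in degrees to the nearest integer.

-13°

∠[(j0.4)² + 6.02(j0.4) + 10.24] = ∠[10.08 + j2.408] = 13.44°
∠T(j0.4) = −13.44° = -13.44°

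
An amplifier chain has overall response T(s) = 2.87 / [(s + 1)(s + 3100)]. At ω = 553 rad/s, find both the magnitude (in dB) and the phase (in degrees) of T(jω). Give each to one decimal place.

|j553 + 1| = √(553² + 1²) = 553
|j553 + 3100| = √(553² + 3100²) = 3149
|T(j553)| = 2.87 / (553 × 3149) = 1.6481e-06
20 log₁₀(1.6481e-06) = -115.66 dB
∠(j553 + 1) = arctan(553/1) = 89.90°
∠(j553 + 3100) = arctan(553/3100) = 10.11°
∠T(j553) = − (89.90° + 10.11°) = -100.01°

|T| = -115.7 dB, ∠T = -100.0 deg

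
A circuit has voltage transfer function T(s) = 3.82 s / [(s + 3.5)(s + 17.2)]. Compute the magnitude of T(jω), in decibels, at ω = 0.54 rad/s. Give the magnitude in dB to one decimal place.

|j0.54| = 0.54
|j0.54 + 3.5| = √(0.54² + 3.5²) = 3.541
|j0.54 + 17.2| = √(0.54² + 17.2²) = 17.21
|T(j0.54)| = 3.82 × 0.54 / (3.541 × 17.21) = 0.033848
20 log₁₀(0.033848) = -29.41 dB

-29.4 dB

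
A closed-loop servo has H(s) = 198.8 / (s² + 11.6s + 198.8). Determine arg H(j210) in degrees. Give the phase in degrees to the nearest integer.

-177°

∠[(j210)² + 11.6(j210) + 198.8] = ∠[-43901 + j2436] = 176.82°
∠H(j210) = −176.82° = -176.82°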